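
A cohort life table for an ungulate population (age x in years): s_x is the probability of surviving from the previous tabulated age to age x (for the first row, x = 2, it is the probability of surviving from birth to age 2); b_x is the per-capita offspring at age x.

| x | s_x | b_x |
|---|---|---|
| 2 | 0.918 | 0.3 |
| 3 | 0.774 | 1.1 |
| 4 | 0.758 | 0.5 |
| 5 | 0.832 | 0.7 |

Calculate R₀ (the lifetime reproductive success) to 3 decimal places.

Survivorship from birth: l_x = s_2·s_3·…·s_x.
  l_2 = 0.91800
  l_3 = 0.71053
  l_4 = 0.53858
  l_5 = 0.44810
R₀ = Σ l_x b_x:
  age 2: 0.91800 × 0.3 = 0.2754
  age 3: 0.71053 × 1.1 = 0.7816
  age 4: 0.53858 × 0.5 = 0.2693
  age 5: 0.44810 × 0.7 = 0.3137
R₀ = 0.2754 + 0.7816 + 0.2693 + 0.3137 = 1.6399

1.640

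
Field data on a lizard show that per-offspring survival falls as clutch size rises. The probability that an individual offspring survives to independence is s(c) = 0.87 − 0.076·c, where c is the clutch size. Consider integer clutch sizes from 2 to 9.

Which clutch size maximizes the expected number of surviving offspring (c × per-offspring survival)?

Expected surviving offspring = c × s(c):
  c=2: 2 × 0.718 = 1.436
  c=3: 3 × 0.642 = 1.926
  c=4: 4 × 0.566 = 2.264
  c=5: 5 × 0.490 = 2.450
  c=6: 6 × 0.414 = 2.484
  c=7: 7 × 0.338 = 2.366
  c=8: 8 × 0.262 = 2.096
  c=9: 9 × 0.186 = 1.674
Maximum at c = 6 (2.484 surviving offspring).

6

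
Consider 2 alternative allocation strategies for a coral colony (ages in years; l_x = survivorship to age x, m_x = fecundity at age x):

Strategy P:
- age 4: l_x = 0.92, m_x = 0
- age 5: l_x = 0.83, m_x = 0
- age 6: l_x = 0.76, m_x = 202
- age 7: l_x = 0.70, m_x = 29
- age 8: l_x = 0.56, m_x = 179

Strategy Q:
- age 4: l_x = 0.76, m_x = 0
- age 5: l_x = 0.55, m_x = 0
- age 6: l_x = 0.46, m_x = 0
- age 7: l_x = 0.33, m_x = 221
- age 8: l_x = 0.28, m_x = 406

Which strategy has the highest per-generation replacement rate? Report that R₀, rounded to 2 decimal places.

274.06

Strategy P: R₀ = 0.92×0 + 0.83×0 + 0.76×202 + 0.70×29 + 0.56×179 = 274.0600
Strategy Q: R₀ = 0.76×0 + 0.55×0 + 0.46×0 + 0.33×221 + 0.28×406 = 186.6100
Highest R₀: strategy P with 274.0600.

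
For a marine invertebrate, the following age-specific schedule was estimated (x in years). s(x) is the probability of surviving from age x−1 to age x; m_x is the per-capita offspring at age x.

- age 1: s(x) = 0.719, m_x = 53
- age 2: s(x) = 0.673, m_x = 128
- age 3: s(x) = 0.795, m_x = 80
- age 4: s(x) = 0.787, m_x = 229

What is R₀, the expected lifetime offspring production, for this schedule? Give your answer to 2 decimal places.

Survivorship from birth: l_x = s_1·s_2·…·s_x.
  l_1 = 0.71900
  l_2 = 0.48389
  l_3 = 0.38469
  l_4 = 0.30275
R₀ = Σ l_x m_x:
  age 1: 0.71900 × 53 = 38.1070
  age 2: 0.48389 × 128 = 61.9379
  age 3: 0.38469 × 80 = 30.7752
  age 4: 0.30275 × 229 = 69.3298
R₀ = 38.1070 + 61.9379 + 30.7752 + 69.3298 = 200.1499

200.15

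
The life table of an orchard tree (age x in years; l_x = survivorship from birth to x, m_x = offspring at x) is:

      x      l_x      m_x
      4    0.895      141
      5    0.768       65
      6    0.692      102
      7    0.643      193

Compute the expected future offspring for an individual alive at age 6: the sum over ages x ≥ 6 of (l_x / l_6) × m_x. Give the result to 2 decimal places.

l_6 = 0.692. Conditional survival from age 6 to x is l_x / l_6.
  x=6: (0.692/0.692) × 102 = 102.0000
  x=7: (0.643/0.692) × 193 = 179.3338
Sum = 102.0000 + 179.3338 = 281.3338

281.33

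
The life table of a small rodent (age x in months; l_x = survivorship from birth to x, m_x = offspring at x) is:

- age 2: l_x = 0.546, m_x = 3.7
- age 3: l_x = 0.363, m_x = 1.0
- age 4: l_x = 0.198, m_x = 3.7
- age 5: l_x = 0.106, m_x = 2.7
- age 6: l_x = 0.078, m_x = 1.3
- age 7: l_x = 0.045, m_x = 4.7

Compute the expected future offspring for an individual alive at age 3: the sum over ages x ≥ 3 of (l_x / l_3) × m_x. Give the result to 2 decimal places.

l_3 = 0.363. Conditional survival from age 3 to x is l_x / l_3.
  x=3: (0.363/0.363) × 1.0 = 1.0000
  x=4: (0.198/0.363) × 3.7 = 2.0182
  x=5: (0.106/0.363) × 2.7 = 0.7884
  x=6: (0.078/0.363) × 1.3 = 0.2793
  x=7: (0.045/0.363) × 4.7 = 0.5826
Sum = 1.0000 + 2.0182 + 0.7884 + 0.2793 + 0.5826 = 4.6686

4.67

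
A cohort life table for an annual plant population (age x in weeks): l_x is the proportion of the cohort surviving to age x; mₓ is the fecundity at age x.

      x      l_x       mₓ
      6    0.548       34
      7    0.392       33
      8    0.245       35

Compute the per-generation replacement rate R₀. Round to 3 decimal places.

R₀ = Σ l_x mₓ:
  age 6: 0.548 × 34 = 18.6320
  age 7: 0.392 × 33 = 12.9360
  age 8: 0.245 × 35 = 8.5750
R₀ = 18.6320 + 12.9360 + 8.5750 = 40.1430

40.143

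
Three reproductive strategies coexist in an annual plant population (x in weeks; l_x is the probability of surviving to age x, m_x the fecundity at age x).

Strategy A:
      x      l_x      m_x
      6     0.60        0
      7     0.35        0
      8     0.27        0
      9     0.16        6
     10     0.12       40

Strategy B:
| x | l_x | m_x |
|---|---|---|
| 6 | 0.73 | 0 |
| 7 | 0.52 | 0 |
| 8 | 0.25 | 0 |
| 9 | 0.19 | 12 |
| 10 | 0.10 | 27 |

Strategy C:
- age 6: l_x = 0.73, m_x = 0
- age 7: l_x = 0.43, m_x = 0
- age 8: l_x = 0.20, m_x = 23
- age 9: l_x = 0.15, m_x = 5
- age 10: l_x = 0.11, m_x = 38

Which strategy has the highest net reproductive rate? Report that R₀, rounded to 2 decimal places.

9.53

Strategy A: R₀ = 0.60×0 + 0.35×0 + 0.27×0 + 0.16×6 + 0.12×40 = 5.7600
Strategy B: R₀ = 0.73×0 + 0.52×0 + 0.25×0 + 0.19×12 + 0.10×27 = 4.9800
Strategy C: R₀ = 0.73×0 + 0.43×0 + 0.20×23 + 0.15×5 + 0.11×38 = 9.5300
Highest R₀: strategy C with 9.5300.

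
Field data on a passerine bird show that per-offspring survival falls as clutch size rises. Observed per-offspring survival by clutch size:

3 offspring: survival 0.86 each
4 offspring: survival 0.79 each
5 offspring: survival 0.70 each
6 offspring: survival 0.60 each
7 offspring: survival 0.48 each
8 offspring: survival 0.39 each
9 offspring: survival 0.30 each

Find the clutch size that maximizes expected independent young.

Expected independent young = c × s(c):
  c=3: 3 × 0.86 = 2.580
  c=4: 4 × 0.79 = 3.160
  c=5: 5 × 0.70 = 3.500
  c=6: 6 × 0.60 = 3.600
  c=7: 7 × 0.48 = 3.360
  c=8: 8 × 0.39 = 3.120
  c=9: 9 × 0.30 = 2.700
Maximum at c = 6 (3.600 independent young).

6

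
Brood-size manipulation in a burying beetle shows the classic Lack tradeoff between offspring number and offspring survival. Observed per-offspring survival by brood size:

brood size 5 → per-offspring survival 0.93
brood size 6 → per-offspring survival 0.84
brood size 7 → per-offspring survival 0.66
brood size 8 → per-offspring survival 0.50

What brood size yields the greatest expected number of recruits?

Expected recruits = c × s(c):
  c=5: 5 × 0.93 = 4.650
  c=6: 6 × 0.84 = 5.040
  c=7: 7 × 0.66 = 4.620
  c=8: 8 × 0.50 = 4.000
Maximum at c = 6 (5.040 recruits).

6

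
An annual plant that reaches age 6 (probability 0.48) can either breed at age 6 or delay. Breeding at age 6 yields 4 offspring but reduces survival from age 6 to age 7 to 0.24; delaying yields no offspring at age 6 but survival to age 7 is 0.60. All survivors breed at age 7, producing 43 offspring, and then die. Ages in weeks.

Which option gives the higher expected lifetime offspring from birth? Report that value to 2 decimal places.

breed at age 6: R₀ = 0.48 × (4 + 0.24 × 43) = 0.48 × 14.3200 = 6.8736
delay to age 7: R₀ = 0.48 × (0.60 × 43) = 0.48 × 25.8000 = 12.3840
Higher: delay to age 7 (12.3840).

12.38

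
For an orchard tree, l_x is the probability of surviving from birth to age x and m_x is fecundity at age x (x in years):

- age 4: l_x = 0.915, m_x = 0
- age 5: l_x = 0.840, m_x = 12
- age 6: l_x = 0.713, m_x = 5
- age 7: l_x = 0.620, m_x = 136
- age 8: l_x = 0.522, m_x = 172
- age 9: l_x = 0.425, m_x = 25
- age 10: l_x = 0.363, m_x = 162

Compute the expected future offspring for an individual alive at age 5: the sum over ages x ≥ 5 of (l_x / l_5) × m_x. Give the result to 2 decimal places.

l_5 = 0.840. Conditional survival from age 5 to x is l_x / l_5.
  x=5: (0.840/0.840) × 12 = 12.0000
  x=6: (0.713/0.840) × 5 = 4.2440
  x=7: (0.620/0.840) × 136 = 100.3810
  x=8: (0.522/0.840) × 172 = 106.8857
  x=9: (0.425/0.840) × 25 = 12.6488
  x=10: (0.363/0.840) × 162 = 70.0071
Sum = 12.0000 + 4.2440 + 100.3810 + 106.8857 + 12.6488 + 70.0071 = 306.1667

306.17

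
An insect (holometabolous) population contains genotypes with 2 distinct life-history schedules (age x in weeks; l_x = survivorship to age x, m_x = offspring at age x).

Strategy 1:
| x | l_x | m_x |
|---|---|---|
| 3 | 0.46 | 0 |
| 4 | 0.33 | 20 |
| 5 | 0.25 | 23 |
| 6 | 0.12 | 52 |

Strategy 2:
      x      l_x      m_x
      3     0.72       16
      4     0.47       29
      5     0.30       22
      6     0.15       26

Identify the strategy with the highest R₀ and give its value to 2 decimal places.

Strategy 1: R₀ = 0.46×0 + 0.33×20 + 0.25×23 + 0.12×52 = 18.5900
Strategy 2: R₀ = 0.72×16 + 0.47×29 + 0.30×22 + 0.15×26 = 35.6500
Highest R₀: strategy 2 with 35.6500.

35.65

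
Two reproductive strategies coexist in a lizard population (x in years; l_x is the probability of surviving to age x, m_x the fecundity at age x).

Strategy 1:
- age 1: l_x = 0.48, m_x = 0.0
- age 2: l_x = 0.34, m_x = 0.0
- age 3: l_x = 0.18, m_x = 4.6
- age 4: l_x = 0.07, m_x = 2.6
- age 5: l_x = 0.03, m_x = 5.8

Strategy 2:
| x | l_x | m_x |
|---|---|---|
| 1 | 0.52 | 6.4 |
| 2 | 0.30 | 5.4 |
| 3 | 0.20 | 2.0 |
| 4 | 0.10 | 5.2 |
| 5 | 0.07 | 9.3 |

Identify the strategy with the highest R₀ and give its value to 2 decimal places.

6.52

Strategy 1: R₀ = 0.48×0.0 + 0.34×0.0 + 0.18×4.6 + 0.07×2.6 + 0.03×5.8 = 1.1840
Strategy 2: R₀ = 0.52×6.4 + 0.30×5.4 + 0.20×2.0 + 0.10×5.2 + 0.07×9.3 = 6.5190
Highest R₀: strategy 2 with 6.5190.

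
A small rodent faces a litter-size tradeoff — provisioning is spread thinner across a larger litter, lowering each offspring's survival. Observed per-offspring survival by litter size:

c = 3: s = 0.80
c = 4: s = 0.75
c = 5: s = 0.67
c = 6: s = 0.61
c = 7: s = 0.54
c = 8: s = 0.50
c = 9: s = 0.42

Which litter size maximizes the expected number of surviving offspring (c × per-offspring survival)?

8

Expected surviving offspring = c × s(c):
  c=3: 3 × 0.80 = 2.400
  c=4: 4 × 0.75 = 3.000
  c=5: 5 × 0.67 = 3.350
  c=6: 6 × 0.61 = 3.660
  c=7: 7 × 0.54 = 3.780
  c=8: 8 × 0.50 = 4.000
  c=9: 9 × 0.42 = 3.780
Maximum at c = 8 (4.000 surviving offspring).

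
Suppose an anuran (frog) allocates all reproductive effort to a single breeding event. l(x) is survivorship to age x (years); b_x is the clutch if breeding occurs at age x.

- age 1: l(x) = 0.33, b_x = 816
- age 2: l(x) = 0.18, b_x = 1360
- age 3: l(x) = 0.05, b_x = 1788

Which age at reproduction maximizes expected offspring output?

1

Expected offspring if breeding at age x = l(x) × b_x:
  age 1: 0.33 × 816 = 269.280
  age 2: 0.18 × 1360 = 244.800
  age 3: 0.05 × 1788 = 89.400
Maximum at age 1 (269.280).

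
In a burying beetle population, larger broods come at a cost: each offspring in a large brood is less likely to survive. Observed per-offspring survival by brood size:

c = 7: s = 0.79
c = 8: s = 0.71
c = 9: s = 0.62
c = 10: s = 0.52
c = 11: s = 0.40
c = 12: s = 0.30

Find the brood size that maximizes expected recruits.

Expected recruits = c × s(c):
  c=7: 7 × 0.79 = 5.530
  c=8: 8 × 0.71 = 5.680
  c=9: 9 × 0.62 = 5.580
  c=10: 10 × 0.52 = 5.200
  c=11: 11 × 0.40 = 4.400
  c=12: 12 × 0.30 = 3.600
Maximum at c = 8 (5.680 recruits).

8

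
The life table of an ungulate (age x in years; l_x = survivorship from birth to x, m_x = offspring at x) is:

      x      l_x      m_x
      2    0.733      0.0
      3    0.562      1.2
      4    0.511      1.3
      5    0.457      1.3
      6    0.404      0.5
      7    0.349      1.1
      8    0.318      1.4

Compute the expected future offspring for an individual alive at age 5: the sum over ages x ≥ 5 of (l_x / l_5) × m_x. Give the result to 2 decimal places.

l_5 = 0.457. Conditional survival from age 5 to x is l_x / l_5.
  x=5: (0.457/0.457) × 1.3 = 1.3000
  x=6: (0.404/0.457) × 0.5 = 0.4420
  x=7: (0.349/0.457) × 1.1 = 0.8400
  x=8: (0.318/0.457) × 1.4 = 0.9742
Sum = 1.3000 + 0.4420 + 0.8400 + 0.9742 = 3.5562

3.56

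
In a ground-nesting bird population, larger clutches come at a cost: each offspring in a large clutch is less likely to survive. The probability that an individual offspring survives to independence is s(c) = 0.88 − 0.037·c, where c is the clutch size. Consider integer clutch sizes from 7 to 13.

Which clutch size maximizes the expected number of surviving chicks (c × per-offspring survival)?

12

Expected surviving chicks = c × s(c):
  c=7: 7 × 0.621 = 4.347
  c=8: 8 × 0.584 = 4.672
  c=9: 9 × 0.547 = 4.923
  c=10: 10 × 0.510 = 5.100
  c=11: 11 × 0.473 = 5.203
  c=12: 12 × 0.436 = 5.232
  c=13: 13 × 0.399 = 5.187
Maximum at c = 12 (5.232 surviving chicks).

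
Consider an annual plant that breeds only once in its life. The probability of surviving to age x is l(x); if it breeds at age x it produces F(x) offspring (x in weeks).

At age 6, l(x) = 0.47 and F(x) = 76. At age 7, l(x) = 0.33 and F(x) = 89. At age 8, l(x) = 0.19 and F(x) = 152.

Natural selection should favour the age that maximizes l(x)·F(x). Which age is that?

6

Expected offspring if breeding at age x = l(x) × F(x):
  age 6: 0.47 × 76 = 35.720
  age 7: 0.33 × 89 = 29.370
  age 8: 0.19 × 152 = 28.880
Maximum at age 6 (35.720).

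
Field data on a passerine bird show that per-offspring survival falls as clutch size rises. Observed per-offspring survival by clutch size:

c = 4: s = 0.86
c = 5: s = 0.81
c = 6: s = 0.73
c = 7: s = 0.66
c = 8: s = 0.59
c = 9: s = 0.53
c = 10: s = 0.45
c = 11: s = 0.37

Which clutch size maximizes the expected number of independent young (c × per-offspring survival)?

Expected independent young = c × s(c):
  c=4: 4 × 0.86 = 3.440
  c=5: 5 × 0.81 = 4.050
  c=6: 6 × 0.73 = 4.380
  c=7: 7 × 0.66 = 4.620
  c=8: 8 × 0.59 = 4.720
  c=9: 9 × 0.53 = 4.770
  c=10: 10 × 0.45 = 4.500
  c=11: 11 × 0.37 = 4.070
Maximum at c = 9 (4.770 independent young).

9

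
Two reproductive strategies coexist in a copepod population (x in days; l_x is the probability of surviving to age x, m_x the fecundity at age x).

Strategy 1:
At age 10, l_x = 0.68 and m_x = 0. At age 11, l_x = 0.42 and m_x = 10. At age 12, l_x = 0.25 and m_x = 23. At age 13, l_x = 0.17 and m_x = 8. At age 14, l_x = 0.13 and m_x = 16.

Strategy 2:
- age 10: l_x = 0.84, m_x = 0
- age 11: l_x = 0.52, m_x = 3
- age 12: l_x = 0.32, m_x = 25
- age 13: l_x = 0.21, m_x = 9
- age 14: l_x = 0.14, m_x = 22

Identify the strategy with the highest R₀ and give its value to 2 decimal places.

Strategy 1: R₀ = 0.68×0 + 0.42×10 + 0.25×23 + 0.17×8 + 0.13×16 = 13.3900
Strategy 2: R₀ = 0.84×0 + 0.52×3 + 0.32×25 + 0.21×9 + 0.14×22 = 14.5300
Highest R₀: strategy 2 with 14.5300.

14.53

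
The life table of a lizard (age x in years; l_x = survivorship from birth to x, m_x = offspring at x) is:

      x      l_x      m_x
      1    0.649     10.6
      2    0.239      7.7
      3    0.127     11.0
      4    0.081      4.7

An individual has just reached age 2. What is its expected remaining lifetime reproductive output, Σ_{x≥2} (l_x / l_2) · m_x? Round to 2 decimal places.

15.14

l_2 = 0.239. Conditional survival from age 2 to x is l_x / l_2.
  x=2: (0.239/0.239) × 7.7 = 7.7000
  x=3: (0.127/0.239) × 11.0 = 5.8452
  x=4: (0.081/0.239) × 4.7 = 1.5929
Sum = 7.7000 + 5.8452 + 1.5929 = 15.1381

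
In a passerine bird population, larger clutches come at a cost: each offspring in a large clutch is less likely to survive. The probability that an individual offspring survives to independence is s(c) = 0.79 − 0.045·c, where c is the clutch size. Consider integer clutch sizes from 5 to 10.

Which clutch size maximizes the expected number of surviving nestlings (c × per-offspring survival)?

Expected surviving nestlings = c × s(c):
  c=5: 5 × 0.565 = 2.825
  c=6: 6 × 0.520 = 3.120
  c=7: 7 × 0.475 = 3.325
  c=8: 8 × 0.430 = 3.440
  c=9: 9 × 0.385 = 3.465
  c=10: 10 × 0.340 = 3.400
Maximum at c = 9 (3.465 surviving nestlings).

9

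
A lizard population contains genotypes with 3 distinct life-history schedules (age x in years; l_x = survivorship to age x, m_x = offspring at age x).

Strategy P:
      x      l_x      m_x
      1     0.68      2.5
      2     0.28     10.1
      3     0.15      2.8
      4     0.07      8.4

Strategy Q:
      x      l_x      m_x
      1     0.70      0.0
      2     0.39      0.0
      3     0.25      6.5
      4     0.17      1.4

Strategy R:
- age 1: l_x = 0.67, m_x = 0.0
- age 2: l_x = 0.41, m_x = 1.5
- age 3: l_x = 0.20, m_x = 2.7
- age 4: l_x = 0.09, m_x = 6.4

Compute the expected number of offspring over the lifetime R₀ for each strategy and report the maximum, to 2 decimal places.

5.54

Strategy P: R₀ = 0.68×2.5 + 0.28×10.1 + 0.15×2.8 + 0.07×8.4 = 5.5360
Strategy Q: R₀ = 0.70×0.0 + 0.39×0.0 + 0.25×6.5 + 0.17×1.4 = 1.8630
Strategy R: R₀ = 0.67×0.0 + 0.41×1.5 + 0.20×2.7 + 0.09×6.4 = 1.7310
Highest R₀: strategy P with 5.5360.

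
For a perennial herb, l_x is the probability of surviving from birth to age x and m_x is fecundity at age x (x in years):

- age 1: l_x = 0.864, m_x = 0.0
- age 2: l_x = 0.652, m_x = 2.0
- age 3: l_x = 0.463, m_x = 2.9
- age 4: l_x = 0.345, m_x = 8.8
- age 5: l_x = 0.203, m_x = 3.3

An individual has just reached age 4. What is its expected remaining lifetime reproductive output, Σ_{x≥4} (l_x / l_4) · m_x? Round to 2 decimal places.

10.74

l_4 = 0.345. Conditional survival from age 4 to x is l_x / l_4.
  x=4: (0.345/0.345) × 8.8 = 8.8000
  x=5: (0.203/0.345) × 3.3 = 1.9417
Sum = 8.8000 + 1.9417 = 10.7417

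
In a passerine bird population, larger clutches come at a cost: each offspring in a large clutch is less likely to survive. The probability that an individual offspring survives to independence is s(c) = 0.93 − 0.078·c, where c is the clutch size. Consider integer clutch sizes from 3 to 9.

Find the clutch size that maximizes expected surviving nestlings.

Expected surviving nestlings = c × s(c):
  c=3: 3 × 0.696 = 2.088
  c=4: 4 × 0.618 = 2.472
  c=5: 5 × 0.540 = 2.700
  c=6: 6 × 0.462 = 2.772
  c=7: 7 × 0.384 = 2.688
  c=8: 8 × 0.306 = 2.448
  c=9: 9 × 0.228 = 2.052
Maximum at c = 6 (2.772 surviving nestlings).

6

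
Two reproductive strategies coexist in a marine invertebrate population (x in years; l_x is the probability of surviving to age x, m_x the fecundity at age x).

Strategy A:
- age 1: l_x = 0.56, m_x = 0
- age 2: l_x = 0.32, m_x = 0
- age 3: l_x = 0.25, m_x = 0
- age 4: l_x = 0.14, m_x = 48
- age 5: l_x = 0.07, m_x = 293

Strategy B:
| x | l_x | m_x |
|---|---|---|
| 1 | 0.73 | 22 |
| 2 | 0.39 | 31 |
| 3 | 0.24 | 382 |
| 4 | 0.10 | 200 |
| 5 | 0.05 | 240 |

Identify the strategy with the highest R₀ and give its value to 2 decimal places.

Strategy A: R₀ = 0.56×0 + 0.32×0 + 0.25×0 + 0.14×48 + 0.07×293 = 27.2300
Strategy B: R₀ = 0.73×22 + 0.39×31 + 0.24×382 + 0.10×200 + 0.05×240 = 151.8300
Highest R₀: strategy B with 151.8300.

151.83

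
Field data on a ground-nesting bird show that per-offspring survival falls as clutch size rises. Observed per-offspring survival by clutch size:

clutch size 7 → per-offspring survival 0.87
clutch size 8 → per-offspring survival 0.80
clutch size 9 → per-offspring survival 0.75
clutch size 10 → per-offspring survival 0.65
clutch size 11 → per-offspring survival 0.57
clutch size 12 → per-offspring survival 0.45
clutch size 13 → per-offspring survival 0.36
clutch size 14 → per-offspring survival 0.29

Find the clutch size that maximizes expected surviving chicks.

Expected surviving chicks = c × s(c):
  c=7: 7 × 0.87 = 6.090
  c=8: 8 × 0.80 = 6.400
  c=9: 9 × 0.75 = 6.750
  c=10: 10 × 0.65 = 6.500
  c=11: 11 × 0.57 = 6.270
  c=12: 12 × 0.45 = 5.400
  c=13: 13 × 0.36 = 4.680
  c=14: 14 × 0.29 = 4.060
Maximum at c = 9 (6.750 surviving chicks).

9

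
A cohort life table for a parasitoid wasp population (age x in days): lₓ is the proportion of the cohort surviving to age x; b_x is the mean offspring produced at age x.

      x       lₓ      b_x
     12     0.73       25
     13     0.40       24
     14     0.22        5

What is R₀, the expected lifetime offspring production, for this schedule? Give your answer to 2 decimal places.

28.95

R₀ = Σ lₓ b_x:
  age 12: 0.73 × 25 = 18.2500
  age 13: 0.40 × 24 = 9.6000
  age 14: 0.22 × 5 = 1.1000
R₀ = 18.2500 + 9.6000 + 1.1000 = 28.9500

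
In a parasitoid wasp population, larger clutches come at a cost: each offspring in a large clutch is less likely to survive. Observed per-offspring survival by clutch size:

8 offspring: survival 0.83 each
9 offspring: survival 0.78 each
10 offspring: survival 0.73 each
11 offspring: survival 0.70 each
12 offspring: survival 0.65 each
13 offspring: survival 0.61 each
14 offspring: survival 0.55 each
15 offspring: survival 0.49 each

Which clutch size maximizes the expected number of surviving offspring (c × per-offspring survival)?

13

Expected surviving offspring = c × s(c):
  c=8: 8 × 0.83 = 6.640
  c=9: 9 × 0.78 = 7.020
  c=10: 10 × 0.73 = 7.300
  c=11: 11 × 0.70 = 7.700
  c=12: 12 × 0.65 = 7.800
  c=13: 13 × 0.61 = 7.930
  c=14: 14 × 0.55 = 7.700
  c=15: 15 × 0.49 = 7.350
Maximum at c = 13 (7.930 surviving offspring).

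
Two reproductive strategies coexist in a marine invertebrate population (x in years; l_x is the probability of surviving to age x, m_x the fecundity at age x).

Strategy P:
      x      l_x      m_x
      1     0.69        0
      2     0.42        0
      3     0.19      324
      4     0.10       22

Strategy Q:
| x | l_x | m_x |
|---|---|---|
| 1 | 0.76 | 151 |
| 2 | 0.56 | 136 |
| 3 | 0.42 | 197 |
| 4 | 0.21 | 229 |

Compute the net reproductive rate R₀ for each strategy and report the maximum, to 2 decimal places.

321.75

Strategy P: R₀ = 0.69×0 + 0.42×0 + 0.19×324 + 0.10×22 = 63.7600
Strategy Q: R₀ = 0.76×151 + 0.56×136 + 0.42×197 + 0.21×229 = 321.7500
Highest R₀: strategy Q with 321.7500.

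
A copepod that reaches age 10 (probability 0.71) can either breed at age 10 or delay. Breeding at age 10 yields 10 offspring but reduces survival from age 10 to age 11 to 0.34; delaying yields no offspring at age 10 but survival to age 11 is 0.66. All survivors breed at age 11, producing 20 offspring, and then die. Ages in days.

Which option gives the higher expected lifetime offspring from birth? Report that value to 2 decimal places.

breed at age 10: R₀ = 0.71 × (10 + 0.34 × 20) = 0.71 × 16.8000 = 11.9280
delay to age 11: R₀ = 0.71 × (0.66 × 20) = 0.71 × 13.2000 = 9.3720
Higher: breed at age 10 (11.9280).

11.93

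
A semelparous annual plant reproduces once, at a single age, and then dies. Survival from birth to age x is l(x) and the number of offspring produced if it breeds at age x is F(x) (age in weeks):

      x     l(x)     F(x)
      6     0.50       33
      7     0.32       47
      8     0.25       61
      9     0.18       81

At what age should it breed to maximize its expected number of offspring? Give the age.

Expected offspring if breeding at age x = l(x) × F(x):
  age 6: 0.50 × 33 = 16.500
  age 7: 0.32 × 47 = 15.040
  age 8: 0.25 × 61 = 15.250
  age 9: 0.18 × 81 = 14.580
Maximum at age 6 (16.500).

6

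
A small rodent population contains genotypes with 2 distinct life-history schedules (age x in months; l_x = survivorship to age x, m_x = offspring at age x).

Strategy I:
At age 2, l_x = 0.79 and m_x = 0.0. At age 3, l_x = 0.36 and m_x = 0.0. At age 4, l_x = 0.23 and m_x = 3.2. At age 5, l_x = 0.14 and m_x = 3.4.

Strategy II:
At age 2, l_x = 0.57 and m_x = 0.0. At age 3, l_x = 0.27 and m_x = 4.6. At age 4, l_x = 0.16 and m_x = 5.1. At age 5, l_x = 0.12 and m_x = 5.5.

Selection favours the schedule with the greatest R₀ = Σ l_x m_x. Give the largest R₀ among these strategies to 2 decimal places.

2.72

Strategy I: R₀ = 0.79×0.0 + 0.36×0.0 + 0.23×3.2 + 0.14×3.4 = 1.2120
Strategy II: R₀ = 0.57×0.0 + 0.27×4.6 + 0.16×5.1 + 0.12×5.5 = 2.7180
Highest R₀: strategy II with 2.7180.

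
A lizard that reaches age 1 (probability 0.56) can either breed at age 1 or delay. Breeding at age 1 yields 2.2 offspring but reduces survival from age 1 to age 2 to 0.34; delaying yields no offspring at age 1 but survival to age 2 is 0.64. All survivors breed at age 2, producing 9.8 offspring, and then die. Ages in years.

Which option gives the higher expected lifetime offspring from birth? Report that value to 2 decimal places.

breed at age 1: R₀ = 0.56 × (2.2 + 0.34 × 9.8) = 0.56 × 5.5320 = 3.0979
delay to age 2: R₀ = 0.56 × (0.64 × 9.8) = 0.56 × 6.2720 = 3.5123
Higher: delay to age 2 (3.5123).

3.51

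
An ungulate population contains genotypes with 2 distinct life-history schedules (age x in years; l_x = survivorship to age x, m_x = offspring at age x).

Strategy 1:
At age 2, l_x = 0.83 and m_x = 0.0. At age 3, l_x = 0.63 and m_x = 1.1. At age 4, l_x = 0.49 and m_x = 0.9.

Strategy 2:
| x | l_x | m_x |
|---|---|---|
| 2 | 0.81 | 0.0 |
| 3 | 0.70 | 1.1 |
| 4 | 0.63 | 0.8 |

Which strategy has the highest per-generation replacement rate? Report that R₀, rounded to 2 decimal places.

1.27

Strategy 1: R₀ = 0.83×0.0 + 0.63×1.1 + 0.49×0.9 = 1.1340
Strategy 2: R₀ = 0.81×0.0 + 0.70×1.1 + 0.63×0.8 = 1.2740
Highest R₀: strategy 2 with 1.2740.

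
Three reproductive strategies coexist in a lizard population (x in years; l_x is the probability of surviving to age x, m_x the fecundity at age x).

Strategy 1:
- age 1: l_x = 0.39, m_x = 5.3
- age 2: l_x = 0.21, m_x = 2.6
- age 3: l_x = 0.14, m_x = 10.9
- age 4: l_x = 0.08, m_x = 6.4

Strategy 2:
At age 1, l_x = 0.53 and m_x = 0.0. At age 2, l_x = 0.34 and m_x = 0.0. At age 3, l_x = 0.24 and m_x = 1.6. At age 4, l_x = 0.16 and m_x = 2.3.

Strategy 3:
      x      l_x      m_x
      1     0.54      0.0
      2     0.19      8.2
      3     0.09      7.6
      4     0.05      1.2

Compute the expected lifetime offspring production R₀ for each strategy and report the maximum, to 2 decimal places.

Strategy 1: R₀ = 0.39×5.3 + 0.21×2.6 + 0.14×10.9 + 0.08×6.4 = 4.6510
Strategy 2: R₀ = 0.53×0.0 + 0.34×0.0 + 0.24×1.6 + 0.16×2.3 = 0.7520
Strategy 3: R₀ = 0.54×0.0 + 0.19×8.2 + 0.09×7.6 + 0.05×1.2 = 2.3020
Highest R₀: strategy 1 with 4.6510.

4.65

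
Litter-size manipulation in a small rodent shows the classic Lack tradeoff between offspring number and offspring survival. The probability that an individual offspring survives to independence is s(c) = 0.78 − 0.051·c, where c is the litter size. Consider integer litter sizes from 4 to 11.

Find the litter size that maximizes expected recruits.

8

Expected recruits = c × s(c):
  c=4: 4 × 0.576 = 2.304
  c=5: 5 × 0.525 = 2.625
  c=6: 6 × 0.474 = 2.844
  c=7: 7 × 0.423 = 2.961
  c=8: 8 × 0.372 = 2.976
  c=9: 9 × 0.321 = 2.889
  c=10: 10 × 0.270 = 2.700
  c=11: 11 × 0.219 = 2.409
Maximum at c = 8 (2.976 recruits).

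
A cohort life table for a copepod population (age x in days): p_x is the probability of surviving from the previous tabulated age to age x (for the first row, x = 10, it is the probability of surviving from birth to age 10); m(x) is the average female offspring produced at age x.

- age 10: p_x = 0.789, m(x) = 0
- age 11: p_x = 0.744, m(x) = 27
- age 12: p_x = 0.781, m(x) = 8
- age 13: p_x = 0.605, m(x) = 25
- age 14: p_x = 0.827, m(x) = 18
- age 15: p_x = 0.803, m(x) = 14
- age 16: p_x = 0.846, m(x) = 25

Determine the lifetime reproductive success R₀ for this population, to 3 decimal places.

37.055

Survivorship from birth: l_x = p_10·p_11·…·p_x.
  l_10 = 0.78900
  l_11 = 0.58702
  l_12 = 0.45846
  l_13 = 0.27737
  l_14 = 0.22938
  l_15 = 0.18419
  l_16 = 0.15583
R₀ = Σ l_x m(x):
  age 10: 0.78900 × 0 = 0.0000
  age 11: 0.58702 × 27 = 15.8495
  age 12: 0.45846 × 8 = 3.6677
  age 13: 0.27737 × 25 = 6.9343
  age 14: 0.22938 × 18 = 4.1288
  age 15: 0.18419 × 14 = 2.5787
  age 16: 0.15583 × 25 = 3.8958
R₀ = 0.0000 + 15.8495 + 3.6677 + 6.9343 + 4.1288 + 2.5787 + 3.8958 = 37.0547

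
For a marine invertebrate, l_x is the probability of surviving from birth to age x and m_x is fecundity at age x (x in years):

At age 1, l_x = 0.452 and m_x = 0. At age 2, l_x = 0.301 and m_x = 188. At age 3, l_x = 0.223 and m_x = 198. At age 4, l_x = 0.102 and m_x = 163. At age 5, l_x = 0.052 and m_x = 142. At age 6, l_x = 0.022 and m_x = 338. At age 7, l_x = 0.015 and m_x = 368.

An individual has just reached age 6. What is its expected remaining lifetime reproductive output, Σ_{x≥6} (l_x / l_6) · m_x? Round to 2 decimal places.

l_6 = 0.022. Conditional survival from age 6 to x is l_x / l_6.
  x=6: (0.022/0.022) × 338 = 338.0000
  x=7: (0.015/0.022) × 368 = 250.9091
Sum = 338.0000 + 250.9091 = 588.9091

588.91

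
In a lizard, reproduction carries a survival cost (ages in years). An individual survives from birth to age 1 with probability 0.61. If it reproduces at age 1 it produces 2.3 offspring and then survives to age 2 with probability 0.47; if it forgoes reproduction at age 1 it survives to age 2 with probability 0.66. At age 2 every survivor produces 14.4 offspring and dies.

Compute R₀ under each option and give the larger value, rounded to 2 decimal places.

5.80

breed at age 1: R₀ = 0.61 × (2.3 + 0.47 × 14.4) = 0.61 × 9.0680 = 5.5315
delay to age 2: R₀ = 0.61 × (0.66 × 14.4) = 0.61 × 9.5040 = 5.7974
Higher: delay to age 2 (5.7974).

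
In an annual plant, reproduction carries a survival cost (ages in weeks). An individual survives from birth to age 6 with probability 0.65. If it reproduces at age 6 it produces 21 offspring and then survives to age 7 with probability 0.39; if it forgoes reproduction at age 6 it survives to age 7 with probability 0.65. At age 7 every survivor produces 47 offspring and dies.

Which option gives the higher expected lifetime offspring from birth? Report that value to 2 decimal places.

breed at age 6: R₀ = 0.65 × (21 + 0.39 × 47) = 0.65 × 39.3300 = 25.5645
delay to age 7: R₀ = 0.65 × (0.65 × 47) = 0.65 × 30.5500 = 19.8575
Higher: breed at age 6 (25.5645).

25.56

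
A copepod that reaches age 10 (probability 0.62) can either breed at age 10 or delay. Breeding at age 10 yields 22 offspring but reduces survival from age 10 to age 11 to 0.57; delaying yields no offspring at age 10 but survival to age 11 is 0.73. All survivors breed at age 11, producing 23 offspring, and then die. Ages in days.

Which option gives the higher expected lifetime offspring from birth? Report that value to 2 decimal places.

21.77

breed at age 10: R₀ = 0.62 × (22 + 0.57 × 23) = 0.62 × 35.1100 = 21.7682
delay to age 11: R₀ = 0.62 × (0.73 × 23) = 0.62 × 16.7900 = 10.4098
Higher: breed at age 10 (21.7682).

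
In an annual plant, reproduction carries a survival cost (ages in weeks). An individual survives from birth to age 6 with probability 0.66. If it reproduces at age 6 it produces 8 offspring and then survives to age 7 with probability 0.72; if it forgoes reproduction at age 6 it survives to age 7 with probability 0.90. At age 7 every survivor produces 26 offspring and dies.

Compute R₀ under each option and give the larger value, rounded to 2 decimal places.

17.64

breed at age 6: R₀ = 0.66 × (8 + 0.72 × 26) = 0.66 × 26.7200 = 17.6352
delay to age 7: R₀ = 0.66 × (0.90 × 26) = 0.66 × 23.4000 = 15.4440
Higher: breed at age 6 (17.6352).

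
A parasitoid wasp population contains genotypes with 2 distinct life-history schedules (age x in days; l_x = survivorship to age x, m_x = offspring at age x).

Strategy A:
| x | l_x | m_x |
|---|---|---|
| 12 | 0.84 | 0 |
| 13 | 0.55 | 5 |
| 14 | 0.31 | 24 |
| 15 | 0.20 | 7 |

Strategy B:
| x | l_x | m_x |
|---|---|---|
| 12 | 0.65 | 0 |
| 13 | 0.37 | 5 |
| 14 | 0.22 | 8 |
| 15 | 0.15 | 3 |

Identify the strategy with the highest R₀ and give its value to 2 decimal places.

Strategy A: R₀ = 0.84×0 + 0.55×5 + 0.31×24 + 0.20×7 = 11.5900
Strategy B: R₀ = 0.65×0 + 0.37×5 + 0.22×8 + 0.15×3 = 4.0600
Highest R₀: strategy A with 11.5900.

11.59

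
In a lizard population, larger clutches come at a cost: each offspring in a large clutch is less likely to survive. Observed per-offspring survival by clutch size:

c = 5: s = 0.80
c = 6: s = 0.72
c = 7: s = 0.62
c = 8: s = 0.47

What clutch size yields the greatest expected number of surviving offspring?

Expected surviving offspring = c × s(c):
  c=5: 5 × 0.80 = 4.000
  c=6: 6 × 0.72 = 4.320
  c=7: 7 × 0.62 = 4.340
  c=8: 8 × 0.47 = 3.760
Maximum at c = 7 (4.340 surviving offspring).

7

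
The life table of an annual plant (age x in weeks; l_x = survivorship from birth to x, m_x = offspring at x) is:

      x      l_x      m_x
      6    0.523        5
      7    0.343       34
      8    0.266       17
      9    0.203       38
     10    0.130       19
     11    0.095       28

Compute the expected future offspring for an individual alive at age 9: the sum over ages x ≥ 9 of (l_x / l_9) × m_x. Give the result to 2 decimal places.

63.27

l_9 = 0.203. Conditional survival from age 9 to x is l_x / l_9.
  x=9: (0.203/0.203) × 38 = 38.0000
  x=10: (0.130/0.203) × 19 = 12.1675
  x=11: (0.095/0.203) × 28 = 13.1034
Sum = 38.0000 + 12.1675 + 13.1034 = 63.2709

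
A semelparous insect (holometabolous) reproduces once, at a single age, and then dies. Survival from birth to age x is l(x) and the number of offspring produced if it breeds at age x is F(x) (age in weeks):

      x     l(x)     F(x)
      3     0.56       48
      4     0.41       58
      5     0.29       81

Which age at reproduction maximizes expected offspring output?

Expected offspring if breeding at age x = l(x) × F(x):
  age 3: 0.56 × 48 = 26.880
  age 4: 0.41 × 58 = 23.780
  age 5: 0.29 × 81 = 23.490
Maximum at age 3 (26.880).

3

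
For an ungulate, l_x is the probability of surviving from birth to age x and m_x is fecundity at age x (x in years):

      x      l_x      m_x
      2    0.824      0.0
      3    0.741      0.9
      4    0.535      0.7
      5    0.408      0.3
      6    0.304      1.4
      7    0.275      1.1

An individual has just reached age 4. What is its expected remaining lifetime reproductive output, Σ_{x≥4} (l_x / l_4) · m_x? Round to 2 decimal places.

l_4 = 0.535. Conditional survival from age 4 to x is l_x / l_4.
  x=4: (0.535/0.535) × 0.7 = 0.7000
  x=5: (0.408/0.535) × 0.3 = 0.2288
  x=6: (0.304/0.535) × 1.4 = 0.7955
  x=7: (0.275/0.535) × 1.1 = 0.5654
Sum = 0.7000 + 0.2288 + 0.7955 + 0.5654 = 2.2897

2.29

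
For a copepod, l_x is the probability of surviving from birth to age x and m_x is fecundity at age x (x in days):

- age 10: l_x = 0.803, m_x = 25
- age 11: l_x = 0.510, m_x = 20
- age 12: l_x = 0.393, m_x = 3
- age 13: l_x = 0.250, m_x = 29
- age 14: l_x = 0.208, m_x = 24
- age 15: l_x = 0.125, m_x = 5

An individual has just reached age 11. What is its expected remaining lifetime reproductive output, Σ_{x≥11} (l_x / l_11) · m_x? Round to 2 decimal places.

l_11 = 0.510. Conditional survival from age 11 to x is l_x / l_11.
  x=11: (0.510/0.510) × 20 = 20.0000
  x=12: (0.393/0.510) × 3 = 2.3118
  x=13: (0.250/0.510) × 29 = 14.2157
  x=14: (0.208/0.510) × 24 = 9.7882
  x=15: (0.125/0.510) × 5 = 1.2255
Sum = 20.0000 + 2.3118 + 14.2157 + 9.7882 + 1.2255 = 47.5412

47.54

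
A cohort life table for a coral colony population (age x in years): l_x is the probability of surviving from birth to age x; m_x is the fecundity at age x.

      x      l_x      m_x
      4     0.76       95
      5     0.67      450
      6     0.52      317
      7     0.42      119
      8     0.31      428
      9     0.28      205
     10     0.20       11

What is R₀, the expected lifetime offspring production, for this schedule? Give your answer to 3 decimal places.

R₀ = Σ l_x m_x:
  age 4: 0.76 × 95 = 72.2000
  age 5: 0.67 × 450 = 301.5000
  age 6: 0.52 × 317 = 164.8400
  age 7: 0.42 × 119 = 49.9800
  age 8: 0.31 × 428 = 132.6800
  age 9: 0.28 × 205 = 57.4000
  age 10: 0.20 × 11 = 2.2000
R₀ = 72.2000 + 301.5000 + 164.8400 + 49.9800 + 132.6800 + 57.4000 + 2.2000 = 780.8000

780.800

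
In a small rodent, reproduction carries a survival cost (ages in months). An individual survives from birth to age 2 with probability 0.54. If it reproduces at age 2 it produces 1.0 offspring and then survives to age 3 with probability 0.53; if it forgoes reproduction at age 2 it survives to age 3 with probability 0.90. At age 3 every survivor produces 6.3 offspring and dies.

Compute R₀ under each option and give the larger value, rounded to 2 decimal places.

breed at age 2: R₀ = 0.54 × (1.0 + 0.53 × 6.3) = 0.54 × 4.3390 = 2.3431
delay to age 3: R₀ = 0.54 × (0.90 × 6.3) = 0.54 × 5.6700 = 3.0618
Higher: delay to age 3 (3.0618).

3.06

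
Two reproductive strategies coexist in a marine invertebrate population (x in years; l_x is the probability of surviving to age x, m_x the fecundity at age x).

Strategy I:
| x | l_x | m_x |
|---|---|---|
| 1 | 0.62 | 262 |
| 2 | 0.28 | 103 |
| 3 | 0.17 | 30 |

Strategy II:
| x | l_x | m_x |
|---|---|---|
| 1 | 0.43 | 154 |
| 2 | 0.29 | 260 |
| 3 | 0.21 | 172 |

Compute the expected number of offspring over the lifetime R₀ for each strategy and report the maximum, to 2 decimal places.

196.38

Strategy I: R₀ = 0.62×262 + 0.28×103 + 0.17×30 = 196.3800
Strategy II: R₀ = 0.43×154 + 0.29×260 + 0.21×172 = 177.7400
Highest R₀: strategy I with 196.3800.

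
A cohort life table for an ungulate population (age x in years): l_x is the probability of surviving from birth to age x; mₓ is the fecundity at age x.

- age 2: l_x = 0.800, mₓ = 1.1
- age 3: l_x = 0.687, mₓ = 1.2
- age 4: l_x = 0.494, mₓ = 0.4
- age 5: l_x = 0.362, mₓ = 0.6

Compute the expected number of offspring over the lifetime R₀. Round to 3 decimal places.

2.119

R₀ = Σ l_x mₓ:
  age 2: 0.800 × 1.1 = 0.8800
  age 3: 0.687 × 1.2 = 0.8244
  age 4: 0.494 × 0.4 = 0.1976
  age 5: 0.362 × 0.6 = 0.2172
R₀ = 0.8800 + 0.8244 + 0.1976 + 0.2172 = 2.1192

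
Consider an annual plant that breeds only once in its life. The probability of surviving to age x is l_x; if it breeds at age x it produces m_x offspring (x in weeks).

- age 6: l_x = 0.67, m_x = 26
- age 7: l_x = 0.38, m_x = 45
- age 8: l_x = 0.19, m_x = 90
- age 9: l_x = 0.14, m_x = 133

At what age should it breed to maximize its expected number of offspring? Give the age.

9

Expected offspring if breeding at age x = l_x × m_x:
  age 6: 0.67 × 26 = 17.420
  age 7: 0.38 × 45 = 17.100
  age 8: 0.19 × 90 = 17.100
  age 9: 0.14 × 133 = 18.620
Maximum at age 9 (18.620).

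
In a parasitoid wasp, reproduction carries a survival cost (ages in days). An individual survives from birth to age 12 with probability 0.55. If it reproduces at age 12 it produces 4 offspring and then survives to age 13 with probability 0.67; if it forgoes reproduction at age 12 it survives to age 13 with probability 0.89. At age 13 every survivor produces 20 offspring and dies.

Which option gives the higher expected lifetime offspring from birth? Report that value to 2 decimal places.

9.79

breed at age 12: R₀ = 0.55 × (4 + 0.67 × 20) = 0.55 × 17.4000 = 9.5700
delay to age 13: R₀ = 0.55 × (0.89 × 20) = 0.55 × 17.8000 = 9.7900
Higher: delay to age 13 (9.7900).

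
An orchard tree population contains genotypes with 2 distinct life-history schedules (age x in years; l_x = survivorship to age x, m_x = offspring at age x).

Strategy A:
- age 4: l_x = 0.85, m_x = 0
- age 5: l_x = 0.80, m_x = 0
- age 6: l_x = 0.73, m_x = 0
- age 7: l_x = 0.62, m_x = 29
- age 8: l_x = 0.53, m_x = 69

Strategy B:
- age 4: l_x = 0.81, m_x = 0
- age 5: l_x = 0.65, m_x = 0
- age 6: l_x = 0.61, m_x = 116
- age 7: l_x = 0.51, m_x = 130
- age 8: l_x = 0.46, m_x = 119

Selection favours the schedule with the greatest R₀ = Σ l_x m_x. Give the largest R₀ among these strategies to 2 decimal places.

191.80

Strategy A: R₀ = 0.85×0 + 0.80×0 + 0.73×0 + 0.62×29 + 0.53×69 = 54.5500
Strategy B: R₀ = 0.81×0 + 0.65×0 + 0.61×116 + 0.51×130 + 0.46×119 = 191.8000
Highest R₀: strategy B with 191.8000.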